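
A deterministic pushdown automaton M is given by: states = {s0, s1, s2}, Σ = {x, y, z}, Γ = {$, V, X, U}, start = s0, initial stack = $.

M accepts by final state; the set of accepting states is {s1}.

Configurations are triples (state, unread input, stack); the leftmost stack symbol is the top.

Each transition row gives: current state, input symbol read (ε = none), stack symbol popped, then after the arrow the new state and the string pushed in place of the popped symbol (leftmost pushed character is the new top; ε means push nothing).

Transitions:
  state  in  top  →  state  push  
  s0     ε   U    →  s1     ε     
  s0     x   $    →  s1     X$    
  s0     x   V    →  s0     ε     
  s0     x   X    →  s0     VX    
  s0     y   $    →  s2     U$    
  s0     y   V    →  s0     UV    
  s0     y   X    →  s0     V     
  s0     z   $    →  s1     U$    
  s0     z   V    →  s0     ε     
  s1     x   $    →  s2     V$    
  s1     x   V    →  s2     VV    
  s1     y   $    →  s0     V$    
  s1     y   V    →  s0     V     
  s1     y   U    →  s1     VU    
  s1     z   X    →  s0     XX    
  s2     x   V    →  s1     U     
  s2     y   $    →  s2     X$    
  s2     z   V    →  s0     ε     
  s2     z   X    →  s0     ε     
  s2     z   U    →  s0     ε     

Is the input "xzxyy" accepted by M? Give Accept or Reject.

Reject

(s0, xzxyy, $)
  read x, top $: go to s1, push X$ → (s1, zxyy, X$)
  read z, top X: go to s0, push XX → (s0, xyy, XX$)
  read x, top X: go to s0, push VX → (s0, yy, VXX$)
  read y, top V: go to s0, push UV → (s0, y, UVXX$)
  ε-move, top U: go to s1, push ε → (s1, y, VXX$)
  read y, top V: go to s0, push V → (s0, ε, VXX$)
All input consumed; state s0 ∉ F and no further ε-move applies.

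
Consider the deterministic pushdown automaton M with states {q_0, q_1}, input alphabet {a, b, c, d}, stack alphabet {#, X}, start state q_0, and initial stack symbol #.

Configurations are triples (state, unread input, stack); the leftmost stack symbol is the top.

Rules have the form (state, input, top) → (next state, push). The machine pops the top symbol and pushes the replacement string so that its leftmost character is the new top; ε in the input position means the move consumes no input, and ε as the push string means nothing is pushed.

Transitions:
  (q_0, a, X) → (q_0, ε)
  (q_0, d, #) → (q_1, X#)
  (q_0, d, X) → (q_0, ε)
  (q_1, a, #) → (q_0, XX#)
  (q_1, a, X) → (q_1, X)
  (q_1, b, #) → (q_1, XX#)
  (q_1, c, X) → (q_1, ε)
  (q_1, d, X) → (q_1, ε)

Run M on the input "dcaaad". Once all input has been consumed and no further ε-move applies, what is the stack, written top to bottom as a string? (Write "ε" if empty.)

X#

(q_0, dcaaad, #)
  read d, top #: go to q_1, push X# → (q_1, caaad, X#)
  read c, top X: go to q_1, push ε → (q_1, aaad, #)
  read a, top #: go to q_0, push XX# → (q_0, aad, XX#)
  read a, top X: go to q_0, push ε → (q_0, ad, X#)
  read a, top X: go to q_0, push ε → (q_0, d, #)
  read d, top #: go to q_1, push X# → (q_1, ε, X#)
All input consumed in state q_1 with stack X#.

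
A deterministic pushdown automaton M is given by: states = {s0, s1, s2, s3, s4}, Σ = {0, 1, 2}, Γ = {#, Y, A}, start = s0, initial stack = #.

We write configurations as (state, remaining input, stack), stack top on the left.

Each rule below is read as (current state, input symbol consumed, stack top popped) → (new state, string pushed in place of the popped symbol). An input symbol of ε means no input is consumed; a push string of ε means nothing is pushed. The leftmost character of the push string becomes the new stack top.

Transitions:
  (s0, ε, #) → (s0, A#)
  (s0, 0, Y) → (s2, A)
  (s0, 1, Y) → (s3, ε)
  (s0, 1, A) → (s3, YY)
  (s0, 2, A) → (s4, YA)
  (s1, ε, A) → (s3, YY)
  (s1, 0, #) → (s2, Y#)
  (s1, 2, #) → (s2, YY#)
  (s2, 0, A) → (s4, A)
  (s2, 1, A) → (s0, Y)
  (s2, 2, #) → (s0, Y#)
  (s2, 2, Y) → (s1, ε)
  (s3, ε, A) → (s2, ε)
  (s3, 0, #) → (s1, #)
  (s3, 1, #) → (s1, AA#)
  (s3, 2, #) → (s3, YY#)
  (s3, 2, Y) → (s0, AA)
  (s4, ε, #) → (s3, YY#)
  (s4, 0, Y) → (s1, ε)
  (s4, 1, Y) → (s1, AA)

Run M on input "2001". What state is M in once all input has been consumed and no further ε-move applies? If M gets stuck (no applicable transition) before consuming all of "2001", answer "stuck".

stuck

(s0, 2001, #)
  ε-move, top #: go to s0, push A# → (s0, 2001, A#)
  read 2, top A: go to s4, push YA → (s4, 001, YA#)
  read 0, top Y: go to s1, push ε → (s1, 01, A#)
  ε-move, top A: go to s3, push YY → (s3, 01, YY#)
No transition for (s3, 0, top Y); M blocks with input 01 remaining.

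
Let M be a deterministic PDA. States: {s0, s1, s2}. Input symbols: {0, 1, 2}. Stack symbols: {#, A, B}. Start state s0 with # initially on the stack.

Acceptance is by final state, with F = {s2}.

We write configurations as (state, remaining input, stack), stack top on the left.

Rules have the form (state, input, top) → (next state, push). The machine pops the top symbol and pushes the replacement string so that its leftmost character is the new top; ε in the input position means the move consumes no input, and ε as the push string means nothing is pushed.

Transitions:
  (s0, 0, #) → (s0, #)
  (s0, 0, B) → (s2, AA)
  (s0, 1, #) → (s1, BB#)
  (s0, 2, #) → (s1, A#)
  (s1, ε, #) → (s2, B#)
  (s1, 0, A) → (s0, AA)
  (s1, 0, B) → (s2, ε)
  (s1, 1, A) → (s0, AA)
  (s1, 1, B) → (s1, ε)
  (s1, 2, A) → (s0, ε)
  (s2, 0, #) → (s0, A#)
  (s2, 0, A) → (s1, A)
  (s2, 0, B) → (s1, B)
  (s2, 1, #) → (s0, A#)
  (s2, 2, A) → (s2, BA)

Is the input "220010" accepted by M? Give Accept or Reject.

Accept

(s0, 220010, #) ⊢ (s1, 20010, A#) ⊢ (s0, 0010, #) ⊢ (s0, 010, #) ⊢ (s0, 10, #) ⊢ (s1, 0, BB#) ⊢ (s2, ε, B#)
All input consumed; state s2 ∈ F.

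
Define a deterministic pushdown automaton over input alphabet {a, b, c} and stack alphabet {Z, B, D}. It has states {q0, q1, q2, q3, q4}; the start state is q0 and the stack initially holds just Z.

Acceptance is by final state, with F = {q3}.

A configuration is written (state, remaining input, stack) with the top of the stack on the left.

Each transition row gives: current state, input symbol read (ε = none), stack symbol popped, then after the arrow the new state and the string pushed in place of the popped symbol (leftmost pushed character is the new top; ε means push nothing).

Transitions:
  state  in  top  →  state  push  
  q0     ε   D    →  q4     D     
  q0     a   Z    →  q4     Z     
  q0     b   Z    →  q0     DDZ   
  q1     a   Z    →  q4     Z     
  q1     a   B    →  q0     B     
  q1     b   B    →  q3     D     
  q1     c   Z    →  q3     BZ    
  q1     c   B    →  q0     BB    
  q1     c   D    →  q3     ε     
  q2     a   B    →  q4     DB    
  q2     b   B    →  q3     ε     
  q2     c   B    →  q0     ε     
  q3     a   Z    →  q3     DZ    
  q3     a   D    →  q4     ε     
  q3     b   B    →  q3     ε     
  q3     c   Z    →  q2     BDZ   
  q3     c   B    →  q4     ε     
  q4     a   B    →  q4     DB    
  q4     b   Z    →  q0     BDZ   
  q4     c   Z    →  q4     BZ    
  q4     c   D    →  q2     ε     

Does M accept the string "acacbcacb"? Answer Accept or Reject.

(q0, acacbcacb, Z)
  read a, top Z: go to q4, push Z → (q4, cacbcacb, Z)
  read c, top Z: go to q4, push BZ → (q4, acbcacb, BZ)
  read a, top B: go to q4, push DB → (q4, cbcacb, DBZ)
  read c, top D: go to q2, push ε → (q2, bcacb, BZ)
  read b, top B: go to q3, push ε → (q3, cacb, Z)
  read c, top Z: go to q2, push BDZ → (q2, acb, BDZ)
  read a, top B: go to q4, push DB → (q4, cb, DBDZ)
  read c, top D: go to q2, push ε → (q2, b, BDZ)
  read b, top B: go to q3, push ε → (q3, ε, DZ)
All input consumed; state q3 ∈ F.

Accept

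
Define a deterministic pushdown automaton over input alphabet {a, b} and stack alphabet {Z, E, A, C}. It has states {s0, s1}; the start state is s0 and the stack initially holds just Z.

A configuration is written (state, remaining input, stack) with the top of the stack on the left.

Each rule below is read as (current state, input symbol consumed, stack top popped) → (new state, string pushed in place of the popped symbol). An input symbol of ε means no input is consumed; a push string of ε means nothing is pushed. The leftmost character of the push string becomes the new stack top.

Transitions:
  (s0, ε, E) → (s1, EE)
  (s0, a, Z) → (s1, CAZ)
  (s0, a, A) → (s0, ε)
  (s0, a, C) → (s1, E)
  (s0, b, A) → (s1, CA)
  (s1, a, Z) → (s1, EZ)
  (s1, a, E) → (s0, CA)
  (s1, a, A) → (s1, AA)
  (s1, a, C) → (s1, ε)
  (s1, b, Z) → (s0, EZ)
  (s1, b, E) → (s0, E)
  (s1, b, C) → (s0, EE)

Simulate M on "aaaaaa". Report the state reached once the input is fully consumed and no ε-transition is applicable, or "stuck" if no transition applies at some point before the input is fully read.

(s0, aaaaaa, Z) ⊢ (s1, aaaaa, CAZ) ⊢ (s1, aaaa, AZ) ⊢ (s1, aaa, AAZ) ⊢ (s1, aa, AAAZ) ⊢ (s1, a, AAAAZ) ⊢ (s1, ε, AAAAAZ)
All input consumed; M is in state s1.

s1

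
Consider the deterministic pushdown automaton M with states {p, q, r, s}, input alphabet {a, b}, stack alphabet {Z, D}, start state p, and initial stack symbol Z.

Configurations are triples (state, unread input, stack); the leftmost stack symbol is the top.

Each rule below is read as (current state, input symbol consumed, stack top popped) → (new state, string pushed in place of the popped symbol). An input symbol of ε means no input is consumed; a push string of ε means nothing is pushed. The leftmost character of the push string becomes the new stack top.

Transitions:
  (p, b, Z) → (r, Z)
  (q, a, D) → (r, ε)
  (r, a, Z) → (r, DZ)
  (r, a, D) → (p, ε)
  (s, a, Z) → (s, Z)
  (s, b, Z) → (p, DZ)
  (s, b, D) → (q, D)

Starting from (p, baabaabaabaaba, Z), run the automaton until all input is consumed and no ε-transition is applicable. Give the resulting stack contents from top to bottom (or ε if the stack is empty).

(p, baabaabaabaaba, Z) ⊢ (r, aabaabaabaaba, Z) ⊢ (r, abaabaabaaba, DZ) ⊢ (p, baabaabaaba, Z) ⊢ (r, aabaabaaba, Z) ⊢ (r, abaabaaba, DZ) ⊢ (p, baabaaba, Z) ⊢ (r, aabaaba, Z) ⊢ (r, abaaba, DZ) ⊢ (p, baaba, Z) ⊢ (r, aaba, Z) ⊢ (r, aba, DZ) ⊢ (p, ba, Z) ⊢ (r, a, Z) ⊢ (r, ε, DZ)
All input consumed in state r with stack DZ.

DZ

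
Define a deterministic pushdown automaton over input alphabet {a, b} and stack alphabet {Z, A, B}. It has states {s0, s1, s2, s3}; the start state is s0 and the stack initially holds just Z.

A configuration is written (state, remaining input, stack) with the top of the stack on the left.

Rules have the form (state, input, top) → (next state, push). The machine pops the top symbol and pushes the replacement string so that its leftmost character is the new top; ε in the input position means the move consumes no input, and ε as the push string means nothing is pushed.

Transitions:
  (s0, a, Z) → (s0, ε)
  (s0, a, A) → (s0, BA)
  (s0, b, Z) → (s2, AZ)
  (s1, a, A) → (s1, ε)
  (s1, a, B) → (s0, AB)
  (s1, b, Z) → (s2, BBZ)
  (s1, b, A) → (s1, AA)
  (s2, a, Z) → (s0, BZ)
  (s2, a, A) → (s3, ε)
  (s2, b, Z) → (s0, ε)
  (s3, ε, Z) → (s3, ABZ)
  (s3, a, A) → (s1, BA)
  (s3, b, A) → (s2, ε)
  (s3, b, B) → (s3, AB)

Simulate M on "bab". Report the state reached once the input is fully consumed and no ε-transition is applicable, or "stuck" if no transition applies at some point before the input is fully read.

(s0, bab, Z)
  read b, top Z: go to s2, push AZ → (s2, ab, AZ)
  read a, top A: go to s3, push ε → (s3, b, Z)
  ε-move, top Z: go to s3, push ABZ → (s3, b, ABZ)
  read b, top A: go to s2, push ε → (s2, ε, BZ)
All input consumed; M is in state s2.

s2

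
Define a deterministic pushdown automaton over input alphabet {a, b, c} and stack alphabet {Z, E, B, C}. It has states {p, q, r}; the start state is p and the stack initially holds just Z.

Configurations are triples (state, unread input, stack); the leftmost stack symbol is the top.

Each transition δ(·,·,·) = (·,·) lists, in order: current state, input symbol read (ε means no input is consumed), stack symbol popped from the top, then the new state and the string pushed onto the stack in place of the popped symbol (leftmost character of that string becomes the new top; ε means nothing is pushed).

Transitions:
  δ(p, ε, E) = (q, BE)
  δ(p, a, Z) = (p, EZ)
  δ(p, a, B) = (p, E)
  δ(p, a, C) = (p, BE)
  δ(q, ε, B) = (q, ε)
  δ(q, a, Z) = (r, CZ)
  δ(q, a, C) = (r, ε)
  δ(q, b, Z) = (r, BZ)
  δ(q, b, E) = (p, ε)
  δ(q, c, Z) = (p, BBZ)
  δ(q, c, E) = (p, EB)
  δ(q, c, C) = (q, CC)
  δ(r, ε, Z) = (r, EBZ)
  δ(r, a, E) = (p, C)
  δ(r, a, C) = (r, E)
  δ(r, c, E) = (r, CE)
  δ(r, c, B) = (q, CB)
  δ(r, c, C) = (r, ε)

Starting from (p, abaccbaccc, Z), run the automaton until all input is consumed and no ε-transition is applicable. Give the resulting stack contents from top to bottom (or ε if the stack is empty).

EBBBBZ

(p, abaccbaccc, Z) ⊢ (p, baccbaccc, EZ) ⊢ (q, baccbaccc, BEZ) ⊢ (q, baccbaccc, EZ) ⊢ (p, accbaccc, Z) ⊢ (p, ccbaccc, EZ) ⊢ (q, ccbaccc, BEZ) ⊢ (q, ccbaccc, EZ) ⊢ (p, cbaccc, EBZ) ⊢ (q, cbaccc, BEBZ) ⊢ (q, cbaccc, EBZ) ⊢ (p, baccc, EBBZ) ⊢ (q, baccc, BEBBZ) ⊢ (q, baccc, EBBZ) ⊢ (p, accc, BBZ) ⊢ (p, ccc, EBZ) ⊢ (q, ccc, BEBZ) ⊢ (q, ccc, EBZ) ⊢ (p, cc, EBBZ) ⊢ (q, cc, BEBBZ) ⊢ (q, cc, EBBZ) ⊢ (p, c, EBBBZ) ⊢ (q, c, BEBBBZ) ⊢ (q, c, EBBBZ) ⊢ (p, ε, EBBBBZ) ⊢ (q, ε, BEBBBBZ) ⊢ (q, ε, EBBBBZ)
All input consumed in state q with stack EBBBBZ.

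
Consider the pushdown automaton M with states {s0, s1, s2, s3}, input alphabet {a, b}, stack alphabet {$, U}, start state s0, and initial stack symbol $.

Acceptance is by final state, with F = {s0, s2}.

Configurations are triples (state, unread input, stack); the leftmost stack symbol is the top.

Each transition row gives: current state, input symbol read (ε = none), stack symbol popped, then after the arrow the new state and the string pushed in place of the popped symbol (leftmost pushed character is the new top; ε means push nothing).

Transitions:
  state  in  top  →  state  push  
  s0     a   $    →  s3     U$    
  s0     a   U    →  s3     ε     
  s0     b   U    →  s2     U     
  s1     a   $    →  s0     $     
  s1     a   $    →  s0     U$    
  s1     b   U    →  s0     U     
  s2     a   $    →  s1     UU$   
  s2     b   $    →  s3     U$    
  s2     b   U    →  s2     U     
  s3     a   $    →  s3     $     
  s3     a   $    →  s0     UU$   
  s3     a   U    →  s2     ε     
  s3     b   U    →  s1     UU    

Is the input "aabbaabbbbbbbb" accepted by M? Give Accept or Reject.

No computation consumes all input and reaches a final state.

Reject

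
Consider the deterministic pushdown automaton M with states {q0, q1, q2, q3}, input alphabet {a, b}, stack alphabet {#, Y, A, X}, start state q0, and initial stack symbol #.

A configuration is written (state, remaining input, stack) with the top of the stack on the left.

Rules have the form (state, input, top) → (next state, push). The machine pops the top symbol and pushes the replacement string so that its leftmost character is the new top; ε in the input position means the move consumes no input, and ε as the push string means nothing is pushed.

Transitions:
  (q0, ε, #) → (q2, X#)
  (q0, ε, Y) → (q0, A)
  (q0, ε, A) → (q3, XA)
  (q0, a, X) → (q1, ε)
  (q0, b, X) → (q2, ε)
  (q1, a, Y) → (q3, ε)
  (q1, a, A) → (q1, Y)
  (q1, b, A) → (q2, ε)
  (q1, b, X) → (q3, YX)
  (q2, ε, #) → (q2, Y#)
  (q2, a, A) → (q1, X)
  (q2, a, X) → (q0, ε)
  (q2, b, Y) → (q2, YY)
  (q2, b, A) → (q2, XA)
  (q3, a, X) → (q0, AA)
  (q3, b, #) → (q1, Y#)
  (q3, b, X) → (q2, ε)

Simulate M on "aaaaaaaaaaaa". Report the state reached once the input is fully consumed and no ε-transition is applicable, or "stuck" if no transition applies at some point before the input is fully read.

(q0, aaaaaaaaaaaa, #)
  ε-move, top #: go to q2, push X# → (q2, aaaaaaaaaaaa, X#)
  read a, top X: go to q0, push ε → (q0, aaaaaaaaaaa, #)
  ε-move, top #: go to q2, push X# → (q2, aaaaaaaaaaa, X#)
  read a, top X: go to q0, push ε → (q0, aaaaaaaaaa, #)
  ε-move, top #: go to q2, push X# → (q2, aaaaaaaaaa, X#)
  read a, top X: go to q0, push ε → (q0, aaaaaaaaa, #)
  ε-move, top #: go to q2, push X# → (q2, aaaaaaaaa, X#)
  read a, top X: go to q0, push ε → (q0, aaaaaaaa, #)
  ε-move, top #: go to q2, push X# → (q2, aaaaaaaa, X#)
  read a, top X: go to q0, push ε → (q0, aaaaaaa, #)
  ε-move, top #: go to q2, push X# → (q2, aaaaaaa, X#)
  read a, top X: go to q0, push ε → (q0, aaaaaa, #)
  ε-move, top #: go to q2, push X# → (q2, aaaaaa, X#)
  read a, top X: go to q0, push ε → (q0, aaaaa, #)
  ε-move, top #: go to q2, push X# → (q2, aaaaa, X#)
  read a, top X: go to q0, push ε → (q0, aaaa, #)
  ε-move, top #: go to q2, push X# → (q2, aaaa, X#)
  read a, top X: go to q0, push ε → (q0, aaa, #)
  ε-move, top #: go to q2, push X# → (q2, aaa, X#)
  read a, top X: go to q0, push ε → (q0, aa, #)
  ε-move, top #: go to q2, push X# → (q2, aa, X#)
  read a, top X: go to q0, push ε → (q0, a, #)
  ε-move, top #: go to q2, push X# → (q2, a, X#)
  read a, top X: go to q0, push ε → (q0, ε, #)
  ε-move, top #: go to q2, push X# → (q2, ε, X#)
All input consumed; M is in state q2.

q2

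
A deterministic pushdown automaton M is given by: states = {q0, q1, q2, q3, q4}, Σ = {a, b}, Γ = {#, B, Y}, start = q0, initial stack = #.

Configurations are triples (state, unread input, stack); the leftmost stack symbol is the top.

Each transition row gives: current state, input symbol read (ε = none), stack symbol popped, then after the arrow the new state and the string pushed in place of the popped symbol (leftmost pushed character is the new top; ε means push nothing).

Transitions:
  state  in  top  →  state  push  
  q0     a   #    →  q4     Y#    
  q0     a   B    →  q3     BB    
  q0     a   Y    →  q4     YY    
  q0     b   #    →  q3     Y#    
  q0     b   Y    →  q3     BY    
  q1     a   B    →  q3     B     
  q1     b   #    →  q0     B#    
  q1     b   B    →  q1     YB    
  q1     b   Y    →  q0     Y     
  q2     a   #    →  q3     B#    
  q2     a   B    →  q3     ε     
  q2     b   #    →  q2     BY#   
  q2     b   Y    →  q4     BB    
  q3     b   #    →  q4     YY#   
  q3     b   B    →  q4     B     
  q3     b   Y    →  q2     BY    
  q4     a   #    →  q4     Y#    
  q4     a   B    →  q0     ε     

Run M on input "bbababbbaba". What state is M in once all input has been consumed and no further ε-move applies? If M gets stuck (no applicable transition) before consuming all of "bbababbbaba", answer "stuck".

stuck

(q0, bbababbbaba, #) ⊢ (q3, bababbbaba, Y#) ⊢ (q2, ababbbaba, BY#) ⊢ (q3, babbbaba, Y#) ⊢ (q2, abbbaba, BY#) ⊢ (q3, bbbaba, Y#) ⊢ (q2, bbaba, BY#)
No transition for (q2, b, top B); M blocks with input bbaba remaining.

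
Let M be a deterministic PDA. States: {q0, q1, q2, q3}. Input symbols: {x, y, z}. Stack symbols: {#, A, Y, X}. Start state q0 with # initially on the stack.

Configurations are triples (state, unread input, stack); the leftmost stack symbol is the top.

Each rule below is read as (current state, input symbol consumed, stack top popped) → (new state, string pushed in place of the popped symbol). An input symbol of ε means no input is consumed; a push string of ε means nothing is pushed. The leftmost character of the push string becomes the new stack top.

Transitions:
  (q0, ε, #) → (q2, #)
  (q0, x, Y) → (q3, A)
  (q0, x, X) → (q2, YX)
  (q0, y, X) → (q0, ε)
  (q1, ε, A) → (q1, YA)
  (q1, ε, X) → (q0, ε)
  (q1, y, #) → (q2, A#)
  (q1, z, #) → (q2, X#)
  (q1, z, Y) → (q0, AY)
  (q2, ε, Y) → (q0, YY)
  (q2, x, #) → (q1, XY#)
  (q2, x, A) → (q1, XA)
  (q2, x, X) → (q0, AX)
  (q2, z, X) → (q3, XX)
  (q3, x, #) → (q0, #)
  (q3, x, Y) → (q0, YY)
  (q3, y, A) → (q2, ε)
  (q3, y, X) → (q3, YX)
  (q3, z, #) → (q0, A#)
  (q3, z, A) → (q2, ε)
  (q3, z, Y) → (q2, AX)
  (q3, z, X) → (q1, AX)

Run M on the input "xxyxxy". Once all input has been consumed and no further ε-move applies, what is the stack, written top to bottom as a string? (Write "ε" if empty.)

#

(q0, xxyxxy, #)
  ε-move, top #: go to q2, push # → (q2, xxyxxy, #)
  read x, top #: go to q1, push XY# → (q1, xyxxy, XY#)
  ε-move, top X: go to q0, push ε → (q0, xyxxy, Y#)
  read x, top Y: go to q3, push A → (q3, yxxy, A#)
  read y, top A: go to q2, push ε → (q2, xxy, #)
  read x, top #: go to q1, push XY# → (q1, xy, XY#)
  ε-move, top X: go to q0, push ε → (q0, xy, Y#)
  read x, top Y: go to q3, push A → (q3, y, A#)
  read y, top A: go to q2, push ε → (q2, ε, #)
All input consumed in state q2 with stack #.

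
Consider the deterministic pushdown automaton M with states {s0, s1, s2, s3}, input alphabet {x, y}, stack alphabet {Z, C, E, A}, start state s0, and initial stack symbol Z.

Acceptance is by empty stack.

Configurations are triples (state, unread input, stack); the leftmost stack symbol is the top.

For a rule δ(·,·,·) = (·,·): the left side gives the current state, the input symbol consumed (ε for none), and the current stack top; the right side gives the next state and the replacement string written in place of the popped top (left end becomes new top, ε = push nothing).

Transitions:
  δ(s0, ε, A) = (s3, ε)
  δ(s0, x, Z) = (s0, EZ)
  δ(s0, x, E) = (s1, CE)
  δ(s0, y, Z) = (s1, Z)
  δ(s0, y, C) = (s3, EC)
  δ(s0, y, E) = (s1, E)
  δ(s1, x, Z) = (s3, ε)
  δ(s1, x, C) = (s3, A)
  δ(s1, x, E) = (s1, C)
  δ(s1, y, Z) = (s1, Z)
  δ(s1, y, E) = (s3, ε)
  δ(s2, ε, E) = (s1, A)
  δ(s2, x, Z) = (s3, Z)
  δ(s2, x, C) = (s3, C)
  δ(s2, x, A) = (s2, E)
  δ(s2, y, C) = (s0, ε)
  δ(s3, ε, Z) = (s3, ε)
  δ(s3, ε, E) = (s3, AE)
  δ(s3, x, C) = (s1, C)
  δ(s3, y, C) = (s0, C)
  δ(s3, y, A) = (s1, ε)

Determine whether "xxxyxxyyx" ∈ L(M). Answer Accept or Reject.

(s0, xxxyxxyyx, Z)
  read x, top Z: go to s0, push EZ → (s0, xxyxxyyx, EZ)
  read x, top E: go to s1, push CE → (s1, xyxxyyx, CEZ)
  read x, top C: go to s3, push A → (s3, yxxyyx, AEZ)
  read y, top A: go to s1, push ε → (s1, xxyyx, EZ)
  read x, top E: go to s1, push C → (s1, xyyx, CZ)
  read x, top C: go to s3, push A → (s3, yyx, AZ)
  read y, top A: go to s1, push ε → (s1, yx, Z)
  read y, top Z: go to s1, push Z → (s1, x, Z)
  read x, top Z: go to s3, push ε → (s3, ε, ε)
All input consumed and the stack is empty.

Accept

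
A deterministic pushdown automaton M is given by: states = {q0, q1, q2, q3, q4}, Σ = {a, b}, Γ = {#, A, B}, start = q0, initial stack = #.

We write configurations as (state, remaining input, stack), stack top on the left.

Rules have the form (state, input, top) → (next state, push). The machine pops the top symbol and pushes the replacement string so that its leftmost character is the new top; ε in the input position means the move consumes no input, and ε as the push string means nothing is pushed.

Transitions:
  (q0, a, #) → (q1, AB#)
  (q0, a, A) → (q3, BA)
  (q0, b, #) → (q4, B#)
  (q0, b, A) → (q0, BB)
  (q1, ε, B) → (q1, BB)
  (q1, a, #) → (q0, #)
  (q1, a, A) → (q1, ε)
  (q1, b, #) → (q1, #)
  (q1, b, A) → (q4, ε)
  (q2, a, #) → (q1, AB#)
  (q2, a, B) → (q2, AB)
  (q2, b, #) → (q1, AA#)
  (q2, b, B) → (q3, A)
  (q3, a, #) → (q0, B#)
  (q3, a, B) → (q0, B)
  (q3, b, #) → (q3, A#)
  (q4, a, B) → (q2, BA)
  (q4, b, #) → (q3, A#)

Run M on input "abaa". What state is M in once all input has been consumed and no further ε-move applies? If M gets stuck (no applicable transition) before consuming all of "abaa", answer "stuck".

(q0, abaa, #)
  read a, top #: go to q1, push AB# → (q1, baa, AB#)
  read b, top A: go to q4, push ε → (q4, aa, B#)
  read a, top B: go to q2, push BA → (q2, a, BA#)
  read a, top B: go to q2, push AB → (q2, ε, ABA#)
All input consumed; M is in state q2.

q2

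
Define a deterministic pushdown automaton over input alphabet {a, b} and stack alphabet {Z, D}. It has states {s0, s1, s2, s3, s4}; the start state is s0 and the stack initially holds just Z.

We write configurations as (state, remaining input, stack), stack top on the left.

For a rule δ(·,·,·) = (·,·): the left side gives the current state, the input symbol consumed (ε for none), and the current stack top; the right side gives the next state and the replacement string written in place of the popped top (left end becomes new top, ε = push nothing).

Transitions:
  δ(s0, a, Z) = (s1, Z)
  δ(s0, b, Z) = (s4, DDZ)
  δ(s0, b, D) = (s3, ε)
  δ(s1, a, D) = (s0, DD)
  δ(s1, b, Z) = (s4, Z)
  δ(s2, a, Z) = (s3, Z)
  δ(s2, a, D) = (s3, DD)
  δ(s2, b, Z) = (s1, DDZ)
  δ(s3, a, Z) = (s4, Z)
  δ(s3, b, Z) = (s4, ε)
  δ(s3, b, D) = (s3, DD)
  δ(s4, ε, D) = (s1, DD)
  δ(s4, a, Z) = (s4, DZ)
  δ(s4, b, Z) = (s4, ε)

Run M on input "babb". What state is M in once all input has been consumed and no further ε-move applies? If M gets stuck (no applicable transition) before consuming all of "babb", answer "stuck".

(s0, babb, Z)
  read b, top Z: go to s4, push DDZ → (s4, abb, DDZ)
  ε-move, top D: go to s1, push DD → (s1, abb, DDDZ)
  read a, top D: go to s0, push DD → (s0, bb, DDDDZ)
  read b, top D: go to s3, push ε → (s3, b, DDDZ)
  read b, top D: go to s3, push DD → (s3, ε, DDDDZ)
All input consumed; M is in state s3.

s3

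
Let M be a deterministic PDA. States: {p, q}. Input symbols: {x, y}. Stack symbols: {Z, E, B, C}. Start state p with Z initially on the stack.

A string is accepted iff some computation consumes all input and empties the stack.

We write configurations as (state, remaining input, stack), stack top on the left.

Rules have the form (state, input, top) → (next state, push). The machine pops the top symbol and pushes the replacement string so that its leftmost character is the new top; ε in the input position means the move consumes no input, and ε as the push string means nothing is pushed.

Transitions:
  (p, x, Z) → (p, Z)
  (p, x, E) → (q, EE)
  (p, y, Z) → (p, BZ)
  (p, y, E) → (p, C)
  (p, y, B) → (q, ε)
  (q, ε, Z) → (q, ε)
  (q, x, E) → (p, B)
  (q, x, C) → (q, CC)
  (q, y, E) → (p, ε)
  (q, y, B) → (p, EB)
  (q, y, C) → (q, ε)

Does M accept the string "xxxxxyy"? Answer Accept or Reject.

Accept

(p, xxxxxyy, Z)
  read x, top Z: go to p, push Z → (p, xxxxyy, Z)
  read x, top Z: go to p, push Z → (p, xxxyy, Z)
  read x, top Z: go to p, push Z → (p, xxyy, Z)
  read x, top Z: go to p, push Z → (p, xyy, Z)
  read x, top Z: go to p, push Z → (p, yy, Z)
  read y, top Z: go to p, push BZ → (p, y, BZ)
  read y, top B: go to q, push ε → (q, ε, Z)
  ε-move, top Z: go to q, push ε → (q, ε, ε)
All input consumed and the stack is empty.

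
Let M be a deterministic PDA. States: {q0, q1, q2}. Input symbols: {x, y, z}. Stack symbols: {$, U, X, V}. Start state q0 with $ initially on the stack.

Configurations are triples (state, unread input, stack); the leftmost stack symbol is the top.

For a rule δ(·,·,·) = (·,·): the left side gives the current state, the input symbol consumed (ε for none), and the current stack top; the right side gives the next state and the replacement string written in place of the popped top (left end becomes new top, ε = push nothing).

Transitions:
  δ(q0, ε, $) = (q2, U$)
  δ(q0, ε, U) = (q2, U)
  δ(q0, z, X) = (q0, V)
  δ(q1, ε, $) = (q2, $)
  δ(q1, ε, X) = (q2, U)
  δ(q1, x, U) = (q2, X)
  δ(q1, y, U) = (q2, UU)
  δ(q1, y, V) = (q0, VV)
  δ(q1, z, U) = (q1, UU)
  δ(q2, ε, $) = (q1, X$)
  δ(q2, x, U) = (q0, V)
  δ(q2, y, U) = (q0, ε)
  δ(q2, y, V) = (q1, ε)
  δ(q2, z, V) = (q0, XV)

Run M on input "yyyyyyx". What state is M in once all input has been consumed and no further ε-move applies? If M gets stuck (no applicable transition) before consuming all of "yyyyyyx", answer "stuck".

q0

(q0, yyyyyyx, $) ⊢ (q2, yyyyyyx, U$) ⊢ (q0, yyyyyx, $) ⊢ (q2, yyyyyx, U$) ⊢ (q0, yyyyx, $) ⊢ (q2, yyyyx, U$) ⊢ (q0, yyyx, $) ⊢ (q2, yyyx, U$) ⊢ (q0, yyx, $) ⊢ (q2, yyx, U$) ⊢ (q0, yx, $) ⊢ (q2, yx, U$) ⊢ (q0, x, $) ⊢ (q2, x, U$) ⊢ (q0, ε, V$)
All input consumed; M is in state q0.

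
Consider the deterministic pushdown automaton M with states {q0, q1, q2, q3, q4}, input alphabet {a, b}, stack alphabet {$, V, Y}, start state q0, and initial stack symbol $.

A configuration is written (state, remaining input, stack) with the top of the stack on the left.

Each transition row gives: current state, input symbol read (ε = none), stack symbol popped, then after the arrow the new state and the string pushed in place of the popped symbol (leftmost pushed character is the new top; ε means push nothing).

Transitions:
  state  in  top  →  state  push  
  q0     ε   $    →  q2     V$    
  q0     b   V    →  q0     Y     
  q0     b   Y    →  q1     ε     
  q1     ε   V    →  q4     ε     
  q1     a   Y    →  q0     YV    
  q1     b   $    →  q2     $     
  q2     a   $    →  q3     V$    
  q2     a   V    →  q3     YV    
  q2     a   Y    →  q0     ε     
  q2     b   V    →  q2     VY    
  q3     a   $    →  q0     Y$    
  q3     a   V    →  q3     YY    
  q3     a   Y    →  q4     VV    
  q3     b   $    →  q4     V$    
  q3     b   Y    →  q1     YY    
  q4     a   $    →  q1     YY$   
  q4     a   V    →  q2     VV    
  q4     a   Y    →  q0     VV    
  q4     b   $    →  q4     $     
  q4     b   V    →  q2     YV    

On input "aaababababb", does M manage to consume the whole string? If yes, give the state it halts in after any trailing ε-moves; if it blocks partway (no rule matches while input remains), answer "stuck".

(q0, aaababababb, $)
  ε-move, top $: go to q2, push V$ → (q2, aaababababb, V$)
  read a, top V: go to q3, push YV → (q3, aababababb, YV$)
  read a, top Y: go to q4, push VV → (q4, ababababb, VVV$)
  read a, top V: go to q2, push VV → (q2, babababb, VVVV$)
  read b, top V: go to q2, push VY → (q2, abababb, VYVVV$)
  read a, top V: go to q3, push YV → (q3, bababb, YVYVVV$)
  read b, top Y: go to q1, push YY → (q1, ababb, YYVYVVV$)
  read a, top Y: go to q0, push YV → (q0, babb, YVYVYVVV$)
  read b, top Y: go to q1, push ε → (q1, abb, VYVYVVV$)
  ε-move, top V: go to q4, push ε → (q4, abb, YVYVVV$)
  read a, top Y: go to q0, push VV → (q0, bb, VVVYVVV$)
  read b, top V: go to q0, push Y → (q0, b, YVVYVVV$)
  read b, top Y: go to q1, push ε → (q1, ε, VVYVVV$)
  ε-move, top V: go to q4, push ε → (q4, ε, VYVVV$)
All input consumed; M is in state q4.

q4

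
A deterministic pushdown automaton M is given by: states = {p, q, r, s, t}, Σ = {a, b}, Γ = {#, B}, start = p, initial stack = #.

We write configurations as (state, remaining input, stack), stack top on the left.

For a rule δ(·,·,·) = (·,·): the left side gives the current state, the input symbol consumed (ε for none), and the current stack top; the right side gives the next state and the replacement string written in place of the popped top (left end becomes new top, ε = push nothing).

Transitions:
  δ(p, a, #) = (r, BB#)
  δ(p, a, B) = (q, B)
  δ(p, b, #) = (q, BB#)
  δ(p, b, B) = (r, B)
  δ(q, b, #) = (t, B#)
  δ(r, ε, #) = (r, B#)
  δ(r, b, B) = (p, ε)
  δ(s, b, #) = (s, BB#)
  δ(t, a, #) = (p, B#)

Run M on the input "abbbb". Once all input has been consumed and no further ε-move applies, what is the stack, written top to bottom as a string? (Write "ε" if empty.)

BB#

(p, abbbb, #) ⊢ (r, bbbb, BB#) ⊢ (p, bbb, B#) ⊢ (r, bb, B#) ⊢ (p, b, #) ⊢ (q, ε, BB#)
All input consumed in state q with stack BB#.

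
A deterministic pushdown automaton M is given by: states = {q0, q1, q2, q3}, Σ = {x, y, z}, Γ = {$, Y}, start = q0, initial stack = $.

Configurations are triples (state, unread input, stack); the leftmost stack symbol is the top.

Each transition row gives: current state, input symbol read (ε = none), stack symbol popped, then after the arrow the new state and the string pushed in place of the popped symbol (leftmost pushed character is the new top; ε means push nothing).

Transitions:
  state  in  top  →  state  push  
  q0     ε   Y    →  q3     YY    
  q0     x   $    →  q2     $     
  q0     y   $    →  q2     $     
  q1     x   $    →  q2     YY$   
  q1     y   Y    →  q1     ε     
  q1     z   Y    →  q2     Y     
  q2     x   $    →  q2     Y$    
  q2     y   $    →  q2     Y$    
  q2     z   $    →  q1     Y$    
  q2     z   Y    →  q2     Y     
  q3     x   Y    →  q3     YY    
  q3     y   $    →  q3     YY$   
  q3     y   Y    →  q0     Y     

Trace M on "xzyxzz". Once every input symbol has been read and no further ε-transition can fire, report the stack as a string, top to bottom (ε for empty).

(q0, xzyxzz, $)
  read x, top $: go to q2, push $ → (q2, zyxzz, $)
  read z, top $: go to q1, push Y$ → (q1, yxzz, Y$)
  read y, top Y: go to q1, push ε → (q1, xzz, $)
  read x, top $: go to q2, push YY$ → (q2, zz, YY$)
  read z, top Y: go to q2, push Y → (q2, z, YY$)
  read z, top Y: go to q2, push Y → (q2, ε, YY$)
All input consumed in state q2 with stack YY$.

YY$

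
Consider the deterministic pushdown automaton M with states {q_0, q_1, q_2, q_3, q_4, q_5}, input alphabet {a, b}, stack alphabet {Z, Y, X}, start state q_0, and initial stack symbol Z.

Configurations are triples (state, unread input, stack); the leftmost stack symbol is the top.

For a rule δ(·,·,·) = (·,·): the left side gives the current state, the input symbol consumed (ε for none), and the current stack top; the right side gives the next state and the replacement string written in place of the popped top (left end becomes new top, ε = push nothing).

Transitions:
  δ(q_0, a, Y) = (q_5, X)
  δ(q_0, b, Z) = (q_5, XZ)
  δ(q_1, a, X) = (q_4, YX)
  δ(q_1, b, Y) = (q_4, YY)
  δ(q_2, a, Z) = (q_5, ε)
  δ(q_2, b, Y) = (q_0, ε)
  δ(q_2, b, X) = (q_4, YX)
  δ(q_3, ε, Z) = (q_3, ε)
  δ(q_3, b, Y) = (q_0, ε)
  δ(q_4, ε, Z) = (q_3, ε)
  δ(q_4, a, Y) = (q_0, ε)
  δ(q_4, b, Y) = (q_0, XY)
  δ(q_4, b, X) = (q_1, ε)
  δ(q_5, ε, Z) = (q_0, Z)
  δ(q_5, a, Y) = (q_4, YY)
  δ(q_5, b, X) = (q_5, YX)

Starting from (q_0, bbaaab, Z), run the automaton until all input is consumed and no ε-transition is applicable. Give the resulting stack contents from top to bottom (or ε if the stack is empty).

(q_0, bbaaab, Z)
  read b, top Z: go to q_5, push XZ → (q_5, baaab, XZ)
  read b, top X: go to q_5, push YX → (q_5, aaab, YXZ)
  read a, top Y: go to q_4, push YY → (q_4, aab, YYXZ)
  read a, top Y: go to q_0, push ε → (q_0, ab, YXZ)
  read a, top Y: go to q_5, push X → (q_5, b, XXZ)
  read b, top X: go to q_5, push YX → (q_5, ε, YXXZ)
All input consumed in state q_5 with stack YXXZ.

YXXZ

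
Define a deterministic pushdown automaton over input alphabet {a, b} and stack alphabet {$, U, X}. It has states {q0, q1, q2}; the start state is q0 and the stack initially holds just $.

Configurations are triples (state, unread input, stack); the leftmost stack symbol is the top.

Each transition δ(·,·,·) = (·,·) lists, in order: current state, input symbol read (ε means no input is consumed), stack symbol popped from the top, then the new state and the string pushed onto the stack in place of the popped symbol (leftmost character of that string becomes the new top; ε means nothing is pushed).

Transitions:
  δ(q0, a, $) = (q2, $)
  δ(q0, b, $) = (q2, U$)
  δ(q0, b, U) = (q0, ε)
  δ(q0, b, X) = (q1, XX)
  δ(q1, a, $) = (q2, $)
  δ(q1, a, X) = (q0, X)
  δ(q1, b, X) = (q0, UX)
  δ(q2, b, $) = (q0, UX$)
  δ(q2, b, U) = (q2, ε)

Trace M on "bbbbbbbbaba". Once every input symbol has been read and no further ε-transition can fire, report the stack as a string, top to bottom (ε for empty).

XXXX$

(q0, bbbbbbbbaba, $) ⊢ (q2, bbbbbbbaba, U$) ⊢ (q2, bbbbbbaba, $) ⊢ (q0, bbbbbaba, UX$) ⊢ (q0, bbbbaba, X$) ⊢ (q1, bbbaba, XX$) ⊢ (q0, bbaba, UXX$) ⊢ (q0, baba, XX$) ⊢ (q1, aba, XXX$) ⊢ (q0, ba, XXX$) ⊢ (q1, a, XXXX$) ⊢ (q0, ε, XXXX$)
All input consumed in state q0 with stack XXXX$.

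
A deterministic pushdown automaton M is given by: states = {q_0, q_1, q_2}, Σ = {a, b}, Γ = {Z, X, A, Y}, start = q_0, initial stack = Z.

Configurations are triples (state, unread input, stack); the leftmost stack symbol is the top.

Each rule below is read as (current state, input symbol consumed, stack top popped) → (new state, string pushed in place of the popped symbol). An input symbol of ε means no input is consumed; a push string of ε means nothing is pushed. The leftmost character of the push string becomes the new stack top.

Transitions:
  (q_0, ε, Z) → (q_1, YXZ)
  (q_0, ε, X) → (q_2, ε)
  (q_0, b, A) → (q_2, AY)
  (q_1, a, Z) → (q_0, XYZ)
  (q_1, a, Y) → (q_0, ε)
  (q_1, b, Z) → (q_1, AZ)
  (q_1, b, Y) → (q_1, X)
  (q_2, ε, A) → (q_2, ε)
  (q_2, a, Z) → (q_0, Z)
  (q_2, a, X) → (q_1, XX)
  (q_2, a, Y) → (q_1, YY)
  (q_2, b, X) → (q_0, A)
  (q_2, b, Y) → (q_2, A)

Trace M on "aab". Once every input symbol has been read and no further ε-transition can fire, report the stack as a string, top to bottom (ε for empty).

XXZ

(q_0, aab, Z)
  ε-move, top Z: go to q_1, push YXZ → (q_1, aab, YXZ)
  read a, top Y: go to q_0, push ε → (q_0, ab, XZ)
  ε-move, top X: go to q_2, push ε → (q_2, ab, Z)
  read a, top Z: go to q_0, push Z → (q_0, b, Z)
  ε-move, top Z: go to q_1, push YXZ → (q_1, b, YXZ)
  read b, top Y: go to q_1, push X → (q_1, ε, XXZ)
All input consumed in state q_1 with stack XXZ.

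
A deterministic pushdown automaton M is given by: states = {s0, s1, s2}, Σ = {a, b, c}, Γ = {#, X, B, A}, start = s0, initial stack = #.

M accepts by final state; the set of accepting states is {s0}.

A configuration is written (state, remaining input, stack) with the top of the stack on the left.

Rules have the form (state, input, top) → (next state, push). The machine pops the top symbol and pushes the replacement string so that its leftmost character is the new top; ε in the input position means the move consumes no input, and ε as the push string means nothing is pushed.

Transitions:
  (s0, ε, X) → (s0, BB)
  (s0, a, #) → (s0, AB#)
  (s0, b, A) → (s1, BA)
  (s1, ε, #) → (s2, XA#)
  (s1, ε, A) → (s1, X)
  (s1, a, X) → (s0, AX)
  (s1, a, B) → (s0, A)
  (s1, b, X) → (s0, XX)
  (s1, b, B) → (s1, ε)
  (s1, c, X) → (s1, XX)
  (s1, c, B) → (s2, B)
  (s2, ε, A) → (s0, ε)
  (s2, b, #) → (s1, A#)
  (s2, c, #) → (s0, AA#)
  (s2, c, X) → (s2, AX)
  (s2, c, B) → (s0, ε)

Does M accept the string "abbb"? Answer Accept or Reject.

(s0, abbb, #)
  read a, top #: go to s0, push AB# → (s0, bbb, AB#)
  read b, top A: go to s1, push BA → (s1, bb, BAB#)
  read b, top B: go to s1, push ε → (s1, b, AB#)
  ε-move, top A: go to s1, push X → (s1, b, XB#)
  read b, top X: go to s0, push XX → (s0, ε, XXB#)
All input consumed; state s0 ∈ F.

Accept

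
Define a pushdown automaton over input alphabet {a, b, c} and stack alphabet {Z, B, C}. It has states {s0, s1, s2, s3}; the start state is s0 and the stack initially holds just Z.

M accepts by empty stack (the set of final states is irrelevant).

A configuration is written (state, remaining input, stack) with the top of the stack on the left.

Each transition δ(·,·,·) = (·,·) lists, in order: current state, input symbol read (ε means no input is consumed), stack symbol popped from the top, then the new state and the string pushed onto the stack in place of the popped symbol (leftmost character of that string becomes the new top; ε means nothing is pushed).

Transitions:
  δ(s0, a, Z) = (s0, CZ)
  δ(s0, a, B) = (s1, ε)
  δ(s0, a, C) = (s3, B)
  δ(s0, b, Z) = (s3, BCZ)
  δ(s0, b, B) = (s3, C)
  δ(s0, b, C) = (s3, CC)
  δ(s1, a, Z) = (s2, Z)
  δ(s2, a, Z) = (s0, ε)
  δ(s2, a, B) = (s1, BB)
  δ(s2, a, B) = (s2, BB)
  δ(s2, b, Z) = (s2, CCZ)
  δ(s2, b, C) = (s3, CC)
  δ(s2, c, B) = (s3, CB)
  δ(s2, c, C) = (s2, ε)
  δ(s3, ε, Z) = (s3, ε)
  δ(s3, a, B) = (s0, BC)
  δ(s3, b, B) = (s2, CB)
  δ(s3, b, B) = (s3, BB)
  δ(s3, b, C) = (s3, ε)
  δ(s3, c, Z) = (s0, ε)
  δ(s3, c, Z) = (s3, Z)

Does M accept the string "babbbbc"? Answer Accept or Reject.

One accepting computation: (s0, babbbbc, Z) ⊢ (s3, abbbbc, BCZ) ⊢ (s0, bbbbc, BCCZ) ⊢ (s3, bbbc, CCCZ) ⊢ (s3, bbc, CCZ) ⊢ (s3, bc, CZ) ⊢ (s3, c, Z) ⊢ (s0, ε, ε)
All input consumed and the stack is empty.

Accept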